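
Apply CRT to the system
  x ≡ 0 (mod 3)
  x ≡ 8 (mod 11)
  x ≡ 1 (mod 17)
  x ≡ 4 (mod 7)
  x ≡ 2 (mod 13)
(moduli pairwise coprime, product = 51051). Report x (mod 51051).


Product of moduli M = 3 · 11 · 17 · 7 · 13 = 51051.
Merge one congruence at a time:
  Start: x ≡ 0 (mod 3).
  Combine with x ≡ 8 (mod 11); new modulus lcm = 33.
    Write x = 0 + 3·t and substitute into x ≡ 8 (mod 11): 3·t ≡ 8 − 0 = 8 (mod 11).
    The inverse of 3 mod 11 is 4 (since 3·4 = 12 = 1·11 + 1), so t ≡ 4·8 = 32 ≡ 10 (mod 11).
    Then x = 0 + 3·10 = 30, valid modulo lcm(3, 11) = 33: x ≡ 30 (mod 33).
  Combine with x ≡ 1 (mod 17); new modulus lcm = 561.
    Write x = 30 + 33·t and substitute into x ≡ 1 (mod 17): 33·t ≡ 1 − 30 = -29 (mod 17).
    Reduce coefficients mod 17: 16·t ≡ 5 (mod 17).
    The inverse of 16 mod 17 is 16 (since 16·16 = 256 = 15·17 + 1), so t ≡ 16·5 = 80 ≡ 12 (mod 17).
    Then x = 30 + 33·12 = 426, valid modulo lcm(33, 17) = 561: x ≡ 426 (mod 561).
  Combine with x ≡ 4 (mod 7); new modulus lcm = 3927.
    Write x = 426 + 561·t and substitute into x ≡ 4 (mod 7): 561·t ≡ 4 − 426 = -422 (mod 7).
    Reduce coefficients mod 7: 1·t ≡ 5 (mod 7).
    So t ≡ 5 (mod 7).
    Then x = 426 + 561·5 = 3231, valid modulo lcm(561, 7) = 3927: x ≡ 3231 (mod 3927).
  Combine with x ≡ 2 (mod 13); new modulus lcm = 51051.
    Write x = 3231 + 3927·t and substitute into x ≡ 2 (mod 13): 3927·t ≡ 2 − 3231 = -3229 (mod 13).
    Reduce coefficients mod 13: 1·t ≡ 8 (mod 13).
    So t ≡ 8 (mod 13).
    Then x = 3231 + 3927·8 = 34647, valid modulo lcm(3927, 13) = 51051: x ≡ 34647 (mod 51051).
Verify against each original: 34647 mod 3 = 0, 34647 mod 11 = 8, 34647 mod 17 = 1, 34647 mod 7 = 4, 34647 mod 13 = 2.

x ≡ 34647 (mod 51051).


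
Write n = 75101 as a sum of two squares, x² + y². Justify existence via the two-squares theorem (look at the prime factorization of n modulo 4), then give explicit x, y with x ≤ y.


Step 1: Factor n = 75101 = 13 · 53 · 109.
Step 2: Check the mod-4 condition on each prime factor: 13 ≡ 1 (mod 4), exponent 1; 53 ≡ 1 (mod 4), exponent 1; 109 ≡ 1 (mod 4), exponent 1.
All primes ≡ 3 (mod 4) appear to even exponent (or don't appear), so by the two-squares theorem n IS expressible as a sum of two squares.
Step 3: Build a representation. Here n = 13 · 53 · 109 is a product of primes ≡ 1 (mod 4). Each prime p ≡ 1 (mod 4) is itself a sum of two squares; find a² by testing p − a² for a perfect square:
  13: 13 − 1² = 12, 13 − 2² = 9 = 3² ⇒ 13 = 2² + 3².
  53: 53 − 1² = 52, 53 − 2² = 49 = 7² ⇒ 53 = 2² + 7².
  109: 109 − 1² = 108, 109 − 2² = 105, 109 − 3² = 100 = 10² ⇒ 109 = 3² + 10².
  Combine using the Brahmagupta–Fibonacci identity (a² + b²)(c² + d²) = (ac − bd)² + (ad + bc)² = (ac + bd)² + (ad − bc)²:
  13 · 53 = 689: from (2² + 3²)(2² + 7²), take (2·2 − 3·7, 2·7 + 3·2) = (4 − 21, 14 + 6) = (-17, 20); dropping signs (only squares matter) gives (17, 20); check 17² + 20² = 289 + 400 = 689 ✓.
  689 · 109 = 75101: from (17² + 20²)(3² + 10²), take (17·3 − 20·10, 17·10 + 20·3) = (51 − 200, 170 + 60) = (-149, 230); dropping signs (only squares matter) gives (149, 230); check 149² + 230² = 22201 + 52900 = 75101 ✓.
Step 4: Order so x ≤ y and verify: 149² + 230² = 22201 + 52900 = 75101 = n. ✓

n = 75101 = 149² + 230² (one valid representation with x ≤ y).


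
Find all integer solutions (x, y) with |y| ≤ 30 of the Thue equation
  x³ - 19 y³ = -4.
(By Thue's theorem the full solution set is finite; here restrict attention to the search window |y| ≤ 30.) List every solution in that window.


The equation is x³ - 19y³ = -4. For fixed y, x³ = 19·y³ − 4, so a solution requires the RHS to be a perfect cube.
Strategy: iterate y from -30 to 30, compute RHS = 19·y³ − 4, and check whether it is a (positive or negative) perfect cube.
Check small values of y:
  y = 0: RHS = -4 is not a perfect cube.
  y = 1: RHS = 15 is not a perfect cube.
  y = -1: RHS = -23 is not a perfect cube.
  y = 2: RHS = 148 is not a perfect cube.
  y = -2: RHS = -156 is not a perfect cube.
  y = 3: RHS = 509 is not a perfect cube.
  y = -3: RHS = -517 is not a perfect cube.
Continuing the search up to |y| = 30 finds no solutions either.
No (x, y) in the scanned range satisfies the equation.

No integer solutions with |y| ≤ 30.


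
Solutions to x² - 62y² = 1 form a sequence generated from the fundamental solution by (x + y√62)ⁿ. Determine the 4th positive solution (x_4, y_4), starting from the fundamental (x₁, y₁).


Step 1: Find the fundamental solution (x₁, y₁) of x² - 62y² = 1.
  Expand √62 as a continued fraction. a₀ = ⌊√62⌋ = 7; iterate m_{k+1} = d_k·a_k − m_k, d_{k+1} = (62 − m_{k+1}²)/d_k, a_{k+1} = ⌊(a₀ + m_{k+1})/d_{k+1}⌋ (starting m₀ = 0, d₀ = 1), with convergents p_k = a_k·p_{k-1} + p_{k-2}, q_k = a_k·q_{k-1} + q_{k-2} (p₋₁ = 1, q₋₁ = 0):
  k = 0: a₀ = 7; p₀/q₀ = 7/1; p₀² − 62·q₀² = 49 − 62 = -13.
  k = 1: m = 7, d = 13, a = ⌊(7 + 7)/13⌋ = 1; p/q = (1·7 + 1)/(1·1 + 0) = 8/1; p² − 62·q² = 64 − 62 = 2.
  k = 2: m = 6, d = 2, a = ⌊(7 + 6)/2⌋ = 6; p/q = (6·8 + 7)/(6·1 + 1) = 55/7; p² − 62·q² = 3025 − 3038 = -13.
  k = 3: m = 6, d = 13, a = ⌊(7 + 6)/13⌋ = 1; p/q = (1·55 + 8)/(1·7 + 1) = 63/8; p² − 62·q² = 3969 − 3968 = 1.
  The first convergent with p² − 62·q² = 1 gives the fundamental solution (x₁, y₁) = (63, 8).
Step 2: Apply the recurrence (x_{n+1}, y_{n+1}) = (x₁x_n + 62y₁y_n, x₁y_n + y₁x_n) repeatedly.
  From (x_1, y_1) = (63, 8): x_2 = 63·63 + 62·8·8 = 7937; y_2 = 63·8 + 8·63 = 1008.
  From (x_2, y_2) = (7937, 1008): x_3 = 63·7937 + 62·8·1008 = 999999; y_3 = 63·1008 + 8·7937 = 127000.
  From (x_3, y_3) = (999999, 127000): x_4 = 63·999999 + 62·8·127000 = 125991937; y_4 = 63·127000 + 8·999999 = 16000992.
Step 3: Verify x_4² - 62·y_4² = 15873968189011969 - 15873968189011968 = 1 (should be 1). ✓

(x_1, y_1) = (63, 8); (x_4, y_4) = (125991937, 16000992).


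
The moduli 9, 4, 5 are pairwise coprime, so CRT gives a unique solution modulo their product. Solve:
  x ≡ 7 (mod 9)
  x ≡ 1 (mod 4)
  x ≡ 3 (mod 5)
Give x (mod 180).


Moduli 9, 4, 5 are pairwise coprime; by CRT there is a unique solution modulo M = 9 · 4 · 5 = 180.
Solve pairwise, accumulating the modulus:
  Start with x ≡ 7 (mod 9).
  Combine with x ≡ 1 (mod 4): since gcd(9, 4) = 1, we get a unique residue mod 36.
    Write x = 7 + 9·t and substitute into x ≡ 1 (mod 4): 9·t ≡ 1 − 7 = -6 (mod 4).
    Reduce coefficients mod 4: 1·t ≡ 2 (mod 4).
    So t ≡ 2 (mod 4).
    Then x = 7 + 9·2 = 25, valid modulo lcm(9, 4) = 36: x ≡ 25 (mod 36).
  Combine with x ≡ 3 (mod 5): since gcd(36, 5) = 1, we get a unique residue mod 180.
    Write x = 25 + 36·t and substitute into x ≡ 3 (mod 5): 36·t ≡ 3 − 25 = -22 (mod 5).
    Reduce coefficients mod 5: 1·t ≡ 3 (mod 5).
    So t ≡ 3 (mod 5).
    Then x = 25 + 36·3 = 133, valid modulo lcm(36, 5) = 180: x ≡ 133 (mod 180).
Verify: 133 mod 9 = 7 ✓, 133 mod 4 = 1 ✓, 133 mod 5 = 3 ✓.

x ≡ 133 (mod 180).


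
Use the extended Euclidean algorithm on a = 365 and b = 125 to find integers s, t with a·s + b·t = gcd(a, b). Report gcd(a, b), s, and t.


Euclidean algorithm on (365, 125) — divide until remainder is 0:
  365 = 2 · 125 + 115
  125 = 1 · 115 + 10
  115 = 11 · 10 + 5
  10 = 2 · 5 + 0
gcd(365, 125) = 5.
Track Bezout coefficients alongside the remainders: start with r₀ = 365 = a·1 + b·0 (s = 1, t = 0) and r₁ = 125 = a·0 + b·1 (s = 0, t = 1); each new remainder r_{k+1} = r_{k-1} − q_k·r_k inherits s_{k+1} = s_{k-1} − q_k·s_k, t_{k+1} = t_{k-1} − q_k·t_k, so r_k = a·s_k + b·t_k at every step:
  q = 2: r = 115, s = 1 − 2·0 = 1, t = 0 − 2·1 = -2  (check: 365·1 + 125·(-2) = 115)
  q = 1: r = 10, s = 0 − 1·1 = -1, t = 1 − 1·(-2) = 3  (check: 365·(-1) + 125·3 = 10)
  q = 11: r = 5, s = 1 − 11·(-1) = 12, t = -2 − 11·3 = -35  (check: 365·12 + 125·(-35) = 5)
The row with r = 5 (the gcd) gives the Bezout coefficients s = 12, t = -35.
Result: 365 · (12) + 125 · (-35) = 5.

gcd(365, 125) = 5; s = 12, t = -35 (check: 365·12 + 125·(-35) = 5).


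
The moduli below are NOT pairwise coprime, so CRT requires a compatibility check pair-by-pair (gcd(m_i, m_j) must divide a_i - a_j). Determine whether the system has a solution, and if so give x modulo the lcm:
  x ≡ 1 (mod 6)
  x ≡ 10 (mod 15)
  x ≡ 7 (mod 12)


Moduli 6, 15, 12 are not pairwise coprime, so CRT works modulo lcm(m_i) when all pairwise compatibility conditions hold.
Pairwise compatibility: gcd(m_i, m_j) must divide a_i - a_j for every pair.
Merge one congruence at a time:
  Start: x ≡ 1 (mod 6).
  Combine with x ≡ 10 (mod 15): gcd(6, 15) = 3; 10 - 1 = 9, which IS divisible by 3, so compatible.
    Write x = 1 + 6·t and substitute into x ≡ 10 (mod 15): 6·t ≡ 10 − 1 = 9 (mod 15).
    Divide the congruence (and modulus) by g = 3: 2·t ≡ 3 (mod 5).
    The inverse of 2 mod 5 is 3 (since 2·3 = 6 = 1·5 + 1), so t ≡ 3·3 = 9 ≡ 4 (mod 5).
    Then x = 1 + 6·4 = 25, valid modulo lcm(6, 15) = 30: x ≡ 25 (mod 30).
  Combine with x ≡ 7 (mod 12): gcd(30, 12) = 6; 7 - 25 = -18, which IS divisible by 6, so compatible.
    Write x = 25 + 30·t and substitute into x ≡ 7 (mod 12): 30·t ≡ 7 − 25 = -18 (mod 12).
    Divide the congruence (and modulus) by g = 6: 5·t ≡ -3 (mod 2).
    Reduce coefficients mod 2: 1·t ≡ 1 (mod 2).
    So t ≡ 1 (mod 2).
    Then x = 25 + 30·1 = 55, valid modulo lcm(30, 12) = 60: x ≡ 55 (mod 60).
Verify: 55 mod 6 = 1, 55 mod 15 = 10, 55 mod 12 = 7.

x ≡ 55 (mod 60).


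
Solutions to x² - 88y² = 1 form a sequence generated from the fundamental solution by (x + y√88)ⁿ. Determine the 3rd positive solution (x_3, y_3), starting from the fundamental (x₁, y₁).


Step 1: Find the fundamental solution (x₁, y₁) of x² - 88y² = 1.
  Expand √88 as a continued fraction. a₀ = ⌊√88⌋ = 9; iterate m_{k+1} = d_k·a_k − m_k, d_{k+1} = (88 − m_{k+1}²)/d_k, a_{k+1} = ⌊(a₀ + m_{k+1})/d_{k+1}⌋ (starting m₀ = 0, d₀ = 1), with convergents p_k = a_k·p_{k-1} + p_{k-2}, q_k = a_k·q_{k-1} + q_{k-2} (p₋₁ = 1, q₋₁ = 0):
  k = 0: a₀ = 9; p₀/q₀ = 9/1; p₀² − 88·q₀² = 81 − 88 = -7.
  k = 1: m = 9, d = 7, a = ⌊(9 + 9)/7⌋ = 2; p/q = (2·9 + 1)/(2·1 + 0) = 19/2; p² − 88·q² = 361 − 352 = 9.
  k = 2: m = 5, d = 9, a = ⌊(9 + 5)/9⌋ = 1; p/q = (1·19 + 9)/(1·2 + 1) = 28/3; p² − 88·q² = 784 − 792 = -8.
  k = 3: m = 4, d = 8, a = ⌊(9 + 4)/8⌋ = 1; p/q = (1·28 + 19)/(1·3 + 2) = 47/5; p² − 88·q² = 2209 − 2200 = 9.
  k = 4: m = 4, d = 9, a = ⌊(9 + 4)/9⌋ = 1; p/q = (1·47 + 28)/(1·5 + 3) = 75/8; p² − 88·q² = 5625 − 5632 = -7.
  k = 5: m = 5, d = 7, a = ⌊(9 + 5)/7⌋ = 2; p/q = (2·75 + 47)/(2·8 + 5) = 197/21; p² − 88·q² = 38809 − 38808 = 1.
  The first convergent with p² − 88·q² = 1 gives the fundamental solution (x₁, y₁) = (197, 21).
Step 2: Apply the recurrence (x_{n+1}, y_{n+1}) = (x₁x_n + 88y₁y_n, x₁y_n + y₁x_n) repeatedly.
  From (x_1, y_1) = (197, 21): x_2 = 197·197 + 88·21·21 = 77617; y_2 = 197·21 + 21·197 = 8274.
  From (x_2, y_2) = (77617, 8274): x_3 = 197·77617 + 88·21·8274 = 30580901; y_3 = 197·8274 + 21·77617 = 3259935.
Step 3: Verify x_3² - 88·y_3² = 935191505971801 - 935191505971800 = 1 (should be 1). ✓

(x_1, y_1) = (197, 21); (x_3, y_3) = (30580901, 3259935).


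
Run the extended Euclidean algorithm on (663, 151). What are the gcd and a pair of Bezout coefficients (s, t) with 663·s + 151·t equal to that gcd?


Euclidean algorithm on (663, 151) — divide until remainder is 0:
  663 = 4 · 151 + 59
  151 = 2 · 59 + 33
  59 = 1 · 33 + 26
  33 = 1 · 26 + 7
  26 = 3 · 7 + 5
  7 = 1 · 5 + 2
  5 = 2 · 2 + 1
  2 = 2 · 1 + 0
gcd(663, 151) = 1.
Track Bezout coefficients alongside the remainders: start with r₀ = 663 = a·1 + b·0 (s = 1, t = 0) and r₁ = 151 = a·0 + b·1 (s = 0, t = 1); each new remainder r_{k+1} = r_{k-1} − q_k·r_k inherits s_{k+1} = s_{k-1} − q_k·s_k, t_{k+1} = t_{k-1} − q_k·t_k, so r_k = a·s_k + b·t_k at every step:
  q = 4: r = 59, s = 1 − 4·0 = 1, t = 0 − 4·1 = -4  (check: 663·1 + 151·(-4) = 59)
  q = 2: r = 33, s = 0 − 2·1 = -2, t = 1 − 2·(-4) = 9  (check: 663·(-2) + 151·9 = 33)
  q = 1: r = 26, s = 1 − 1·(-2) = 3, t = -4 − 1·9 = -13  (check: 663·3 + 151·(-13) = 26)
  q = 1: r = 7, s = -2 − 1·3 = -5, t = 9 − 1·(-13) = 22  (check: 663·(-5) + 151·22 = 7)
  q = 3: r = 5, s = 3 − 3·(-5) = 18, t = -13 − 3·22 = -79  (check: 663·18 + 151·(-79) = 5)
  q = 1: r = 2, s = -5 − 1·18 = -23, t = 22 − 1·(-79) = 101  (check: 663·(-23) + 151·101 = 2)
  q = 2: r = 1, s = 18 − 2·(-23) = 64, t = -79 − 2·101 = -281  (check: 663·64 + 151·(-281) = 1)
The row with r = 1 (the gcd) gives the Bezout coefficients s = 64, t = -281.
Result: 663 · (64) + 151 · (-281) = 1.

gcd(663, 151) = 1; s = 64, t = -281 (check: 663·64 + 151·(-281) = 1).


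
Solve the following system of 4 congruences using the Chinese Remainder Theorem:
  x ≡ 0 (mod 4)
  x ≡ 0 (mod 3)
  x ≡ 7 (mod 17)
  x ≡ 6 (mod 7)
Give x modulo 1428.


Product of moduli M = 4 · 3 · 17 · 7 = 1428.
Merge one congruence at a time:
  Start: x ≡ 0 (mod 4).
  Combine with x ≡ 0 (mod 3); new modulus lcm = 12.
    Write x = 0 + 4·t and substitute into x ≡ 0 (mod 3): 4·t ≡ 0 − 0 = 0 (mod 3).
    Reduce coefficients mod 3: 1·t ≡ 0 (mod 3).
    So t ≡ 0 (mod 3).
    Then x = 0 + 4·0 = 0, valid modulo lcm(4, 3) = 12: x ≡ 0 (mod 12).
  Combine with x ≡ 7 (mod 17); new modulus lcm = 204.
    Write x = 0 + 12·t and substitute into x ≡ 7 (mod 17): 12·t ≡ 7 − 0 = 7 (mod 17).
    The inverse of 12 mod 17 is 10 (since 12·10 = 120 = 7·17 + 1), so t ≡ 10·7 = 70 ≡ 2 (mod 17).
    Then x = 0 + 12·2 = 24, valid modulo lcm(12, 17) = 204: x ≡ 24 (mod 204).
  Combine with x ≡ 6 (mod 7); new modulus lcm = 1428.
    Write x = 24 + 204·t and substitute into x ≡ 6 (mod 7): 204·t ≡ 6 − 24 = -18 (mod 7).
    Reduce coefficients mod 7: 1·t ≡ 3 (mod 7).
    So t ≡ 3 (mod 7).
    Then x = 24 + 204·3 = 636, valid modulo lcm(204, 7) = 1428: x ≡ 636 (mod 1428).
Verify against each original: 636 mod 4 = 0, 636 mod 3 = 0, 636 mod 17 = 7, 636 mod 7 = 6.

x ≡ 636 (mod 1428).


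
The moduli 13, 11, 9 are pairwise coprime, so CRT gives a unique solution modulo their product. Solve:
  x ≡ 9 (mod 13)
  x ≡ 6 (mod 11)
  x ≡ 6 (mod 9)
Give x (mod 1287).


Moduli 13, 11, 9 are pairwise coprime; by CRT there is a unique solution modulo M = 13 · 11 · 9 = 1287.
Solve pairwise, accumulating the modulus:
  Start with x ≡ 9 (mod 13).
  Combine with x ≡ 6 (mod 11): since gcd(13, 11) = 1, we get a unique residue mod 143.
    Write x = 9 + 13·t and substitute into x ≡ 6 (mod 11): 13·t ≡ 6 − 9 = -3 (mod 11).
    Reduce coefficients mod 11: 2·t ≡ 8 (mod 11).
    The inverse of 2 mod 11 is 6 (since 2·6 = 12 = 1·11 + 1), so t ≡ 6·8 = 48 ≡ 4 (mod 11).
    Then x = 9 + 13·4 = 61, valid modulo lcm(13, 11) = 143: x ≡ 61 (mod 143).
  Combine with x ≡ 6 (mod 9): since gcd(143, 9) = 1, we get a unique residue mod 1287.
    Write x = 61 + 143·t and substitute into x ≡ 6 (mod 9): 143·t ≡ 6 − 61 = -55 (mod 9).
    Reduce coefficients mod 9: 8·t ≡ 8 (mod 9).
    The inverse of 8 mod 9 is 8 (since 8·8 = 64 = 7·9 + 1), so t ≡ 8·8 = 64 ≡ 1 (mod 9).
    Then x = 61 + 143·1 = 204, valid modulo lcm(143, 9) = 1287: x ≡ 204 (mod 1287).
Verify: 204 mod 13 = 9 ✓, 204 mod 11 = 6 ✓, 204 mod 9 = 6 ✓.

x ≡ 204 (mod 1287).


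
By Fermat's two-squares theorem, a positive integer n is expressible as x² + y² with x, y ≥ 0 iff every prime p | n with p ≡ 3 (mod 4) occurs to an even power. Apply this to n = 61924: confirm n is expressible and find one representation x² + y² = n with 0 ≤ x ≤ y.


Step 1: Factor n = 61924 = 2^2 · 113 · 137.
Step 2: Check the mod-4 condition on each prime factor: 2 = 2 (special); 113 ≡ 1 (mod 4), exponent 1; 137 ≡ 1 (mod 4), exponent 1.
All primes ≡ 3 (mod 4) appear to even exponent (or don't appear), so by the two-squares theorem n IS expressible as a sum of two squares.
Step 3: Build a representation. Group n = k² · m with k = 2 and m = 113 · 137 = 15481 (a product of primes ≡ 1 (mod 4)); a representation of m scales to one of n via (k·x)² + (k·y)² = k²(x² + y²). Each prime p ≡ 1 (mod 4) is itself a sum of two squares; find a² by testing p − a² for a perfect square:
  113: 113 − 1² = 112, 113 − 2² = 109, 113 − 3² = 104, 113 − 4² = 97, 113 − 5² = 88, 113 − 6² = 77, 113 − 7² = 64 = 8² ⇒ 113 = 7² + 8².
  137: 137 − 1² = 136, 137 − 2² = 133, 137 − 3² = 128, 137 − 4² = 121 = 11² ⇒ 137 = 4² + 11².
  Combine using the Brahmagupta–Fibonacci identity (a² + b²)(c² + d²) = (ac − bd)² + (ad + bc)² = (ac + bd)² + (ad − bc)²:
  113 · 137 = 15481: from (7² + 8²)(4² + 11²), take (7·4 − 8·11, 7·11 + 8·4) = (28 − 88, 77 + 32) = (-60, 109); dropping signs (only squares matter) gives (60, 109); check 60² + 109² = 3600 + 11881 = 15481 ✓.
  Scale by k = 2: (2·60, 2·109) = (120, 218).
Step 4: Order so x ≤ y and verify: 120² + 218² = 14400 + 47524 = 61924 = n. ✓

n = 61924 = 120² + 218² (one valid representation with x ≤ y).


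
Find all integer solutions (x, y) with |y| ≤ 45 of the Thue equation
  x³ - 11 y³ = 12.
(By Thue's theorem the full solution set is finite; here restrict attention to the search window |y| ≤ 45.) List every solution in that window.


The equation is x³ - 11y³ = 12. For fixed y, x³ = 11·y³ + 12, so a solution requires the RHS to be a perfect cube.
Strategy: iterate y from -45 to 45, compute RHS = 11·y³ + 12, and check whether it is a (positive or negative) perfect cube.
Check small values of y:
  y = 0: RHS = 12 is not a perfect cube.
  y = 1: RHS = 23 is not a perfect cube.
  y = -1: RHS = 1 = (1)³ ⇒ x = 1 works.
  y = 2: RHS = 100 is not a perfect cube.
  y = -2: RHS = -76 is not a perfect cube.
  y = 3: RHS = 309 is not a perfect cube.
  y = -3: RHS = -285 is not a perfect cube.
Continuing the search up to |y| = 45 finds no further solutions beyond those listed.
Collected solutions: (1, -1).

Solutions (with |y| ≤ 45): (1, -1).


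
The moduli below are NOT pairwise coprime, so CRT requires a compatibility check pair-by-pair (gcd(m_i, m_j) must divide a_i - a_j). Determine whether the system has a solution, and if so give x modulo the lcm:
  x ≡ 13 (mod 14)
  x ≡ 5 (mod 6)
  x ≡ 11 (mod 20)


Moduli 14, 6, 20 are not pairwise coprime, so CRT works modulo lcm(m_i) when all pairwise compatibility conditions hold.
Pairwise compatibility: gcd(m_i, m_j) must divide a_i - a_j for every pair.
Merge one congruence at a time:
  Start: x ≡ 13 (mod 14).
  Combine with x ≡ 5 (mod 6): gcd(14, 6) = 2; 5 - 13 = -8, which IS divisible by 2, so compatible.
    Write x = 13 + 14·t and substitute into x ≡ 5 (mod 6): 14·t ≡ 5 − 13 = -8 (mod 6).
    Divide the congruence (and modulus) by g = 2: 7·t ≡ -4 (mod 3).
    Reduce coefficients mod 3: 1·t ≡ 2 (mod 3).
    So t ≡ 2 (mod 3).
    Then x = 13 + 14·2 = 41, valid modulo lcm(14, 6) = 42: x ≡ 41 (mod 42).
  Combine with x ≡ 11 (mod 20): gcd(42, 20) = 2; 11 - 41 = -30, which IS divisible by 2, so compatible.
    Write x = 41 + 42·t and substitute into x ≡ 11 (mod 20): 42·t ≡ 11 − 41 = -30 (mod 20).
    Divide the congruence (and modulus) by g = 2: 21·t ≡ -15 (mod 10).
    Reduce coefficients mod 10: 1·t ≡ 5 (mod 10).
    So t ≡ 5 (mod 10).
    Then x = 41 + 42·5 = 251, valid modulo lcm(42, 20) = 420: x ≡ 251 (mod 420).
Verify: 251 mod 14 = 13, 251 mod 6 = 5, 251 mod 20 = 11.

x ≡ 251 (mod 420).


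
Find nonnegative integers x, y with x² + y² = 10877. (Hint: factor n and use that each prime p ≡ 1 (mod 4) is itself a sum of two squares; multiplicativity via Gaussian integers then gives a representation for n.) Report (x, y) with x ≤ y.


Step 1: Factor n = 10877 = 73 · 149.
Step 2: Check the mod-4 condition on each prime factor: 73 ≡ 1 (mod 4), exponent 1; 149 ≡ 1 (mod 4), exponent 1.
All primes ≡ 3 (mod 4) appear to even exponent (or don't appear), so by the two-squares theorem n IS expressible as a sum of two squares.
Step 3: Build a representation. Here n = 73 · 149 is a product of primes ≡ 1 (mod 4). Each prime p ≡ 1 (mod 4) is itself a sum of two squares; find a² by testing p − a² for a perfect square:
  73: 73 − 1² = 72, 73 − 2² = 69, 73 − 3² = 64 = 8² ⇒ 73 = 3² + 8².
  149: 149 − 1² = 148, 149 − 2² = 145, 149 − 3² = 140, 149 − 4² = 133, 149 − 5² = 124, 149 − 6² = 113, 149 − 7² = 100 = 10² ⇒ 149 = 7² + 10².
  Combine using the Brahmagupta–Fibonacci identity (a² + b²)(c² + d²) = (ac − bd)² + (ad + bc)² = (ac + bd)² + (ad − bc)²:
  73 · 149 = 10877: from (3² + 8²)(7² + 10²), take (3·7 − 8·10, 3·10 + 8·7) = (21 − 80, 30 + 56) = (-59, 86); dropping signs (only squares matter) gives (59, 86); check 59² + 86² = 3481 + 7396 = 10877 ✓.
Step 4: Order so x ≤ y and verify: 59² + 86² = 3481 + 7396 = 10877 = n. ✓

n = 10877 = 59² + 86² (one valid representation with x ≤ y).


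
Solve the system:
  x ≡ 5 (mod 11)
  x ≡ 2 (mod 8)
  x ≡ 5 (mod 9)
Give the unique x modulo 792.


Moduli 11, 8, 9 are pairwise coprime; by CRT there is a unique solution modulo M = 11 · 8 · 9 = 792.
Solve pairwise, accumulating the modulus:
  Start with x ≡ 5 (mod 11).
  Combine with x ≡ 2 (mod 8): since gcd(11, 8) = 1, we get a unique residue mod 88.
    Write x = 5 + 11·t and substitute into x ≡ 2 (mod 8): 11·t ≡ 2 − 5 = -3 (mod 8).
    Reduce coefficients mod 8: 3·t ≡ 5 (mod 8).
    The inverse of 3 mod 8 is 3 (since 3·3 = 9 = 1·8 + 1), so t ≡ 3·5 = 15 ≡ 7 (mod 8).
    Then x = 5 + 11·7 = 82, valid modulo lcm(11, 8) = 88: x ≡ 82 (mod 88).
  Combine with x ≡ 5 (mod 9): since gcd(88, 9) = 1, we get a unique residue mod 792.
    Write x = 82 + 88·t and substitute into x ≡ 5 (mod 9): 88·t ≡ 5 − 82 = -77 (mod 9).
    Reduce coefficients mod 9: 7·t ≡ 4 (mod 9).
    The inverse of 7 mod 9 is 4 (since 7·4 = 28 = 3·9 + 1), so t ≡ 4·4 = 16 ≡ 7 (mod 9).
    Then x = 82 + 88·7 = 698, valid modulo lcm(88, 9) = 792: x ≡ 698 (mod 792).
Verify: 698 mod 11 = 5 ✓, 698 mod 8 = 2 ✓, 698 mod 9 = 5 ✓.

x ≡ 698 (mod 792).


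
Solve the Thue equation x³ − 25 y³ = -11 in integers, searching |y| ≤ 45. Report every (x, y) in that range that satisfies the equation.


The equation is x³ - 25y³ = -11. For fixed y, x³ = 25·y³ − 11, so a solution requires the RHS to be a perfect cube.
Strategy: iterate y from -45 to 45, compute RHS = 25·y³ − 11, and check whether it is a (positive or negative) perfect cube.
Check small values of y:
  y = 0: RHS = -11 is not a perfect cube.
  y = 1: RHS = 14 is not a perfect cube.
  y = -1: RHS = -36 is not a perfect cube.
  y = 2: RHS = 189 is not a perfect cube.
  y = -2: RHS = -211 is not a perfect cube.
  y = 3: RHS = 664 is not a perfect cube.
  y = -3: RHS = -686 is not a perfect cube.
Continuing the search up to |y| = 45 finds no solutions either.
No (x, y) in the scanned range satisfies the equation.

No integer solutions with |y| ≤ 45.


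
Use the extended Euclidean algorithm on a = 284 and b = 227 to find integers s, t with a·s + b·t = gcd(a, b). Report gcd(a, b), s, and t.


Euclidean algorithm on (284, 227) — divide until remainder is 0:
  284 = 1 · 227 + 57
  227 = 3 · 57 + 56
  57 = 1 · 56 + 1
  56 = 56 · 1 + 0
gcd(284, 227) = 1.
Track Bezout coefficients alongside the remainders: start with r₀ = 284 = a·1 + b·0 (s = 1, t = 0) and r₁ = 227 = a·0 + b·1 (s = 0, t = 1); each new remainder r_{k+1} = r_{k-1} − q_k·r_k inherits s_{k+1} = s_{k-1} − q_k·s_k, t_{k+1} = t_{k-1} − q_k·t_k, so r_k = a·s_k + b·t_k at every step:
  q = 1: r = 57, s = 1 − 1·0 = 1, t = 0 − 1·1 = -1  (check: 284·1 + 227·(-1) = 57)
  q = 3: r = 56, s = 0 − 3·1 = -3, t = 1 − 3·(-1) = 4  (check: 284·(-3) + 227·4 = 56)
  q = 1: r = 1, s = 1 − 1·(-3) = 4, t = -1 − 1·4 = -5  (check: 284·4 + 227·(-5) = 1)
The row with r = 1 (the gcd) gives the Bezout coefficients s = 4, t = -5.
Result: 284 · (4) + 227 · (-5) = 1.

gcd(284, 227) = 1; s = 4, t = -5 (check: 284·4 + 227·(-5) = 1).


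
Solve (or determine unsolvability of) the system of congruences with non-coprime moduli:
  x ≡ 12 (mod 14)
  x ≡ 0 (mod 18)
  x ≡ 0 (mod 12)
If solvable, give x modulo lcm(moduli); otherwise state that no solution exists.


Moduli 14, 18, 12 are not pairwise coprime, so CRT works modulo lcm(m_i) when all pairwise compatibility conditions hold.
Pairwise compatibility: gcd(m_i, m_j) must divide a_i - a_j for every pair.
Merge one congruence at a time:
  Start: x ≡ 12 (mod 14).
  Combine with x ≡ 0 (mod 18): gcd(14, 18) = 2; 0 - 12 = -12, which IS divisible by 2, so compatible.
    Write x = 12 + 14·t and substitute into x ≡ 0 (mod 18): 14·t ≡ 0 − 12 = -12 (mod 18).
    Divide the congruence (and modulus) by g = 2: 7·t ≡ -6 (mod 9).
    Reduce coefficients mod 9: 7·t ≡ 3 (mod 9).
    The inverse of 7 mod 9 is 4 (since 7·4 = 28 = 3·9 + 1), so t ≡ 4·3 = 12 ≡ 3 (mod 9).
    Then x = 12 + 14·3 = 54, valid modulo lcm(14, 18) = 126: x ≡ 54 (mod 126).
  Combine with x ≡ 0 (mod 12): gcd(126, 12) = 6; 0 - 54 = -54, which IS divisible by 6, so compatible.
    Write x = 54 + 126·t and substitute into x ≡ 0 (mod 12): 126·t ≡ 0 − 54 = -54 (mod 12).
    Divide the congruence (and modulus) by g = 6: 21·t ≡ -9 (mod 2).
    Reduce coefficients mod 2: 1·t ≡ 1 (mod 2).
    So t ≡ 1 (mod 2).
    Then x = 54 + 126·1 = 180, valid modulo lcm(126, 12) = 252: x ≡ 180 (mod 252).
Verify: 180 mod 14 = 12, 180 mod 18 = 0, 180 mod 12 = 0.

x ≡ 180 (mod 252).


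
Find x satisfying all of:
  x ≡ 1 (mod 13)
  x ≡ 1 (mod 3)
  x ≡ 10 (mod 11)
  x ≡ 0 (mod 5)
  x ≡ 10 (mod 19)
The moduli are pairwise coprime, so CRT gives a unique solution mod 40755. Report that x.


Product of moduli M = 13 · 3 · 11 · 5 · 19 = 40755.
Merge one congruence at a time:
  Start: x ≡ 1 (mod 13).
  Combine with x ≡ 1 (mod 3); new modulus lcm = 39.
    Write x = 1 + 13·t and substitute into x ≡ 1 (mod 3): 13·t ≡ 1 − 1 = 0 (mod 3).
    Reduce coefficients mod 3: 1·t ≡ 0 (mod 3).
    So t ≡ 0 (mod 3).
    Then x = 1 + 13·0 = 1, valid modulo lcm(13, 3) = 39: x ≡ 1 (mod 39).
  Combine with x ≡ 10 (mod 11); new modulus lcm = 429.
    Write x = 1 + 39·t and substitute into x ≡ 10 (mod 11): 39·t ≡ 10 − 1 = 9 (mod 11).
    Reduce coefficients mod 11: 6·t ≡ 9 (mod 11).
    The inverse of 6 mod 11 is 2 (since 6·2 = 12 = 1·11 + 1), so t ≡ 2·9 = 18 ≡ 7 (mod 11).
    Then x = 1 + 39·7 = 274, valid modulo lcm(39, 11) = 429: x ≡ 274 (mod 429).
  Combine with x ≡ 0 (mod 5); new modulus lcm = 2145.
    Write x = 274 + 429·t and substitute into x ≡ 0 (mod 5): 429·t ≡ 0 − 274 = -274 (mod 5).
    Reduce coefficients mod 5: 4·t ≡ 1 (mod 5).
    The inverse of 4 mod 5 is 4 (since 4·4 = 16 = 3·5 + 1), so t ≡ 4·1 = 4 ≡ 4 (mod 5).
    Then x = 274 + 429·4 = 1990, valid modulo lcm(429, 5) = 2145: x ≡ 1990 (mod 2145).
  Combine with x ≡ 10 (mod 19); new modulus lcm = 40755.
    Write x = 1990 + 2145·t and substitute into x ≡ 10 (mod 19): 2145·t ≡ 10 − 1990 = -1980 (mod 19).
    Reduce coefficients mod 19: 17·t ≡ 15 (mod 19).
    The inverse of 17 mod 19 is 9 (since 17·9 = 153 = 8·19 + 1), so t ≡ 9·15 = 135 ≡ 2 (mod 19).
    Then x = 1990 + 2145·2 = 6280, valid modulo lcm(2145, 19) = 40755: x ≡ 6280 (mod 40755).
Verify against each original: 6280 mod 13 = 1, 6280 mod 3 = 1, 6280 mod 11 = 10, 6280 mod 5 = 0, 6280 mod 19 = 10.

x ≡ 6280 (mod 40755).


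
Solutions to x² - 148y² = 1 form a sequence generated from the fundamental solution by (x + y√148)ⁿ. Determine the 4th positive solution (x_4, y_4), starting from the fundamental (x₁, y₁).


Step 1: Find the fundamental solution (x₁, y₁) of x² - 148y² = 1.
  Expand √148 as a continued fraction. a₀ = ⌊√148⌋ = 12; iterate m_{k+1} = d_k·a_k − m_k, d_{k+1} = (148 − m_{k+1}²)/d_k, a_{k+1} = ⌊(a₀ + m_{k+1})/d_{k+1}⌋ (starting m₀ = 0, d₀ = 1), with convergents p_k = a_k·p_{k-1} + p_{k-2}, q_k = a_k·q_{k-1} + q_{k-2} (p₋₁ = 1, q₋₁ = 0):
  k = 0: a₀ = 12; p₀/q₀ = 12/1; p₀² − 148·q₀² = 144 − 148 = -4.
  k = 1: m = 12, d = 4, a = ⌊(12 + 12)/4⌋ = 6; p/q = (6·12 + 1)/(6·1 + 0) = 73/6; p² − 148·q² = 5329 − 5328 = 1.
  The first convergent with p² − 148·q² = 1 gives the fundamental solution (x₁, y₁) = (73, 6).
Step 2: Apply the recurrence (x_{n+1}, y_{n+1}) = (x₁x_n + 148y₁y_n, x₁y_n + y₁x_n) repeatedly.
  From (x_1, y_1) = (73, 6): x_2 = 73·73 + 148·6·6 = 10657; y_2 = 73·6 + 6·73 = 876.
  From (x_2, y_2) = (10657, 876): x_3 = 73·10657 + 148·6·876 = 1555849; y_3 = 73·876 + 6·10657 = 127890.
  From (x_3, y_3) = (1555849, 127890): x_4 = 73·1555849 + 148·6·127890 = 227143297; y_4 = 73·127890 + 6·1555849 = 18671064.
Step 3: Verify x_4² - 148·y_4² = 51594077372030209 - 51594077372030208 = 1 (should be 1). ✓

(x_1, y_1) = (73, 6); (x_4, y_4) = (227143297, 18671064).


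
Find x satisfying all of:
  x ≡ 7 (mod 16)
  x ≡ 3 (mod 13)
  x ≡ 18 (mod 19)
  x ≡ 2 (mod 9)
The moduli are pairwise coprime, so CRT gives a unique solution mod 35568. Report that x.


Product of moduli M = 16 · 13 · 19 · 9 = 35568.
Merge one congruence at a time:
  Start: x ≡ 7 (mod 16).
  Combine with x ≡ 3 (mod 13); new modulus lcm = 208.
    Write x = 7 + 16·t and substitute into x ≡ 3 (mod 13): 16·t ≡ 3 − 7 = -4 (mod 13).
    Reduce coefficients mod 13: 3·t ≡ 9 (mod 13).
    The inverse of 3 mod 13 is 9 (since 3·9 = 27 = 2·13 + 1), so t ≡ 9·9 = 81 ≡ 3 (mod 13).
    Then x = 7 + 16·3 = 55, valid modulo lcm(16, 13) = 208: x ≡ 55 (mod 208).
  Combine with x ≡ 18 (mod 19); new modulus lcm = 3952.
    Write x = 55 + 208·t and substitute into x ≡ 18 (mod 19): 208·t ≡ 18 − 55 = -37 (mod 19).
    Reduce coefficients mod 19: 18·t ≡ 1 (mod 19).
    The inverse of 18 mod 19 is 18 (since 18·18 = 324 = 17·19 + 1), so t ≡ 18·1 = 18 ≡ 18 (mod 19).
    Then x = 55 + 208·18 = 3799, valid modulo lcm(208, 19) = 3952: x ≡ 3799 (mod 3952).
  Combine with x ≡ 2 (mod 9); new modulus lcm = 35568.
    Write x = 3799 + 3952·t and substitute into x ≡ 2 (mod 9): 3952·t ≡ 2 − 3799 = -3797 (mod 9).
    Reduce coefficients mod 9: 1·t ≡ 1 (mod 9).
    So t ≡ 1 (mod 9).
    Then x = 3799 + 3952·1 = 7751, valid modulo lcm(3952, 9) = 35568: x ≡ 7751 (mod 35568).
Verify against each original: 7751 mod 16 = 7, 7751 mod 13 = 3, 7751 mod 19 = 18, 7751 mod 9 = 2.

x ≡ 7751 (mod 35568).


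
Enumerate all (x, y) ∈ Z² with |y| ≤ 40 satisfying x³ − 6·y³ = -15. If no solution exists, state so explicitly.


The equation is x³ - 6y³ = -15. For fixed y, x³ = 6·y³ − 15, so a solution requires the RHS to be a perfect cube.
Strategy: iterate y from -40 to 40, compute RHS = 6·y³ − 15, and check whether it is a (positive or negative) perfect cube.
Check small values of y:
  y = 0: RHS = -15 is not a perfect cube.
  y = 1: RHS = -9 is not a perfect cube.
  y = -1: RHS = -21 is not a perfect cube.
  y = 2: RHS = 33 is not a perfect cube.
  y = -2: RHS = -63 is not a perfect cube.
  y = 3: RHS = 147 is not a perfect cube.
  y = -3: RHS = -177 is not a perfect cube.
Continuing the search up to |y| = 40 finds no solutions either.
No (x, y) in the scanned range satisfies the equation.

No integer solutions with |y| ≤ 40.


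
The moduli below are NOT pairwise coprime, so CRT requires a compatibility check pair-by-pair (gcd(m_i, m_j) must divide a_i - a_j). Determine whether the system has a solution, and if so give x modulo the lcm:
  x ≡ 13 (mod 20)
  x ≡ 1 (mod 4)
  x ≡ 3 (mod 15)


Moduli 20, 4, 15 are not pairwise coprime, so CRT works modulo lcm(m_i) when all pairwise compatibility conditions hold.
Pairwise compatibility: gcd(m_i, m_j) must divide a_i - a_j for every pair.
Merge one congruence at a time:
  Start: x ≡ 13 (mod 20).
  Combine with x ≡ 1 (mod 4): gcd(20, 4) = 4; 1 - 13 = -12, which IS divisible by 4, so compatible.
    Write x = 13 + 20·t and substitute into x ≡ 1 (mod 4): 20·t ≡ 1 − 13 = -12 (mod 4).
    Divide the congruence (and modulus) by g = 4: 5·t ≡ -3 (mod 1).
    Modulo 1 every t works; take t = 0.
    Then x = 13 + 20·0 = 13, valid modulo lcm(20, 4) = 20: x ≡ 13 (mod 20).
  Combine with x ≡ 3 (mod 15): gcd(20, 15) = 5; 3 - 13 = -10, which IS divisible by 5, so compatible.
    Write x = 13 + 20·t and substitute into x ≡ 3 (mod 15): 20·t ≡ 3 − 13 = -10 (mod 15).
    Divide the congruence (and modulus) by g = 5: 4·t ≡ -2 (mod 3).
    Reduce coefficients mod 3: 1·t ≡ 1 (mod 3).
    So t ≡ 1 (mod 3).
    Then x = 13 + 20·1 = 33, valid modulo lcm(20, 15) = 60: x ≡ 33 (mod 60).
Verify: 33 mod 20 = 13, 33 mod 4 = 1, 33 mod 15 = 3.

x ≡ 33 (mod 60).


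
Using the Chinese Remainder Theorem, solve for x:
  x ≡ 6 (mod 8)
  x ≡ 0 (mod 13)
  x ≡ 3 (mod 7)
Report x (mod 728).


Moduli 8, 13, 7 are pairwise coprime; by CRT there is a unique solution modulo M = 8 · 13 · 7 = 728.
Solve pairwise, accumulating the modulus:
  Start with x ≡ 6 (mod 8).
  Combine with x ≡ 0 (mod 13): since gcd(8, 13) = 1, we get a unique residue mod 104.
    Write x = 6 + 8·t and substitute into x ≡ 0 (mod 13): 8·t ≡ 0 − 6 = -6 (mod 13).
    Reduce coefficients mod 13: 8·t ≡ 7 (mod 13).
    The inverse of 8 mod 13 is 5 (since 8·5 = 40 = 3·13 + 1), so t ≡ 5·7 = 35 ≡ 9 (mod 13).
    Then x = 6 + 8·9 = 78, valid modulo lcm(8, 13) = 104: x ≡ 78 (mod 104).
  Combine with x ≡ 3 (mod 7): since gcd(104, 7) = 1, we get a unique residue mod 728.
    Write x = 78 + 104·t and substitute into x ≡ 3 (mod 7): 104·t ≡ 3 − 78 = -75 (mod 7).
    Reduce coefficients mod 7: 6·t ≡ 2 (mod 7).
    The inverse of 6 mod 7 is 6 (since 6·6 = 36 = 5·7 + 1), so t ≡ 6·2 = 12 ≡ 5 (mod 7).
    Then x = 78 + 104·5 = 598, valid modulo lcm(104, 7) = 728: x ≡ 598 (mod 728).
Verify: 598 mod 8 = 6 ✓, 598 mod 13 = 0 ✓, 598 mod 7 = 3 ✓.

x ≡ 598 (mod 728).


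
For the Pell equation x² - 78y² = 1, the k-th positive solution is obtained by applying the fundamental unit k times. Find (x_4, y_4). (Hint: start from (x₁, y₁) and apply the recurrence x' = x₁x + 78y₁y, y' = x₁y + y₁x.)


Step 1: Find the fundamental solution (x₁, y₁) of x² - 78y² = 1.
  Expand √78 as a continued fraction. a₀ = ⌊√78⌋ = 8; iterate m_{k+1} = d_k·a_k − m_k, d_{k+1} = (78 − m_{k+1}²)/d_k, a_{k+1} = ⌊(a₀ + m_{k+1})/d_{k+1}⌋ (starting m₀ = 0, d₀ = 1), with convergents p_k = a_k·p_{k-1} + p_{k-2}, q_k = a_k·q_{k-1} + q_{k-2} (p₋₁ = 1, q₋₁ = 0):
  k = 0: a₀ = 8; p₀/q₀ = 8/1; p₀² − 78·q₀² = 64 − 78 = -14.
  k = 1: m = 8, d = 14, a = ⌊(8 + 8)/14⌋ = 1; p/q = (1·8 + 1)/(1·1 + 0) = 9/1; p² − 78·q² = 81 − 78 = 3.
  k = 2: m = 6, d = 3, a = ⌊(8 + 6)/3⌋ = 4; p/q = (4·9 + 8)/(4·1 + 1) = 44/5; p² − 78·q² = 1936 − 1950 = -14.
  k = 3: m = 6, d = 14, a = ⌊(8 + 6)/14⌋ = 1; p/q = (1·44 + 9)/(1·5 + 1) = 53/6; p² − 78·q² = 2809 − 2808 = 1.
  The first convergent with p² − 78·q² = 1 gives the fundamental solution (x₁, y₁) = (53, 6).
Step 2: Apply the recurrence (x_{n+1}, y_{n+1}) = (x₁x_n + 78y₁y_n, x₁y_n + y₁x_n) repeatedly.
  From (x_1, y_1) = (53, 6): x_2 = 53·53 + 78·6·6 = 5617; y_2 = 53·6 + 6·53 = 636.
  From (x_2, y_2) = (5617, 636): x_3 = 53·5617 + 78·6·636 = 595349; y_3 = 53·636 + 6·5617 = 67410.
  From (x_3, y_3) = (595349, 67410): x_4 = 53·595349 + 78·6·67410 = 63101377; y_4 = 53·67410 + 6·595349 = 7144824.
Step 3: Verify x_4² - 78·y_4² = 3981783779296129 - 3981783779296128 = 1 (should be 1). ✓

(x_1, y_1) = (53, 6); (x_4, y_4) = (63101377, 7144824).


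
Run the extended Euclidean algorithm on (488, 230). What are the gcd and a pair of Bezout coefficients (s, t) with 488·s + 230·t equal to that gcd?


Euclidean algorithm on (488, 230) — divide until remainder is 0:
  488 = 2 · 230 + 28
  230 = 8 · 28 + 6
  28 = 4 · 6 + 4
  6 = 1 · 4 + 2
  4 = 2 · 2 + 0
gcd(488, 230) = 2.
Track Bezout coefficients alongside the remainders: start with r₀ = 488 = a·1 + b·0 (s = 1, t = 0) and r₁ = 230 = a·0 + b·1 (s = 0, t = 1); each new remainder r_{k+1} = r_{k-1} − q_k·r_k inherits s_{k+1} = s_{k-1} − q_k·s_k, t_{k+1} = t_{k-1} − q_k·t_k, so r_k = a·s_k + b·t_k at every step:
  q = 2: r = 28, s = 1 − 2·0 = 1, t = 0 − 2·1 = -2  (check: 488·1 + 230·(-2) = 28)
  q = 8: r = 6, s = 0 − 8·1 = -8, t = 1 − 8·(-2) = 17  (check: 488·(-8) + 230·17 = 6)
  q = 4: r = 4, s = 1 − 4·(-8) = 33, t = -2 − 4·17 = -70  (check: 488·33 + 230·(-70) = 4)
  q = 1: r = 2, s = -8 − 1·33 = -41, t = 17 − 1·(-70) = 87  (check: 488·(-41) + 230·87 = 2)
The row with r = 2 (the gcd) gives the Bezout coefficients s = -41, t = 87.
Result: 488 · (-41) + 230 · (87) = 2.

gcd(488, 230) = 2; s = -41, t = 87 (check: 488·(-41) + 230·87 = 2).


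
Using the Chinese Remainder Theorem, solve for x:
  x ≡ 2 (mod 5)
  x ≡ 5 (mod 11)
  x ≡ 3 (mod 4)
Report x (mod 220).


Moduli 5, 11, 4 are pairwise coprime; by CRT there is a unique solution modulo M = 5 · 11 · 4 = 220.
Solve pairwise, accumulating the modulus:
  Start with x ≡ 2 (mod 5).
  Combine with x ≡ 5 (mod 11): since gcd(5, 11) = 1, we get a unique residue mod 55.
    Write x = 2 + 5·t and substitute into x ≡ 5 (mod 11): 5·t ≡ 5 − 2 = 3 (mod 11).
    The inverse of 5 mod 11 is 9 (since 5·9 = 45 = 4·11 + 1), so t ≡ 9·3 = 27 ≡ 5 (mod 11).
    Then x = 2 + 5·5 = 27, valid modulo lcm(5, 11) = 55: x ≡ 27 (mod 55).
  Combine with x ≡ 3 (mod 4): since gcd(55, 4) = 1, we get a unique residue mod 220.
    Write x = 27 + 55·t and substitute into x ≡ 3 (mod 4): 55·t ≡ 3 − 27 = -24 (mod 4).
    Reduce coefficients mod 4: 3·t ≡ 0 (mod 4).
    The inverse of 3 mod 4 is 3 (since 3·3 = 9 = 2·4 + 1), so t ≡ 3·0 = 0 ≡ 0 (mod 4).
    Then x = 27 + 55·0 = 27, valid modulo lcm(55, 4) = 220: x ≡ 27 (mod 220).
Verify: 27 mod 5 = 2 ✓, 27 mod 11 = 5 ✓, 27 mod 4 = 3 ✓.

x ≡ 27 (mod 220).


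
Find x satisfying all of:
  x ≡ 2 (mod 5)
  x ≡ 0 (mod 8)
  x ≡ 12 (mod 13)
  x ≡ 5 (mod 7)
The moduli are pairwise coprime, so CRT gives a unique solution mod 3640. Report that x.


Product of moduli M = 5 · 8 · 13 · 7 = 3640.
Merge one congruence at a time:
  Start: x ≡ 2 (mod 5).
  Combine with x ≡ 0 (mod 8); new modulus lcm = 40.
    Write x = 2 + 5·t and substitute into x ≡ 0 (mod 8): 5·t ≡ 0 − 2 = -2 (mod 8).
    Reduce coefficients mod 8: 5·t ≡ 6 (mod 8).
    The inverse of 5 mod 8 is 5 (since 5·5 = 25 = 3·8 + 1), so t ≡ 5·6 = 30 ≡ 6 (mod 8).
    Then x = 2 + 5·6 = 32, valid modulo lcm(5, 8) = 40: x ≡ 32 (mod 40).
  Combine with x ≡ 12 (mod 13); new modulus lcm = 520.
    Write x = 32 + 40·t and substitute into x ≡ 12 (mod 13): 40·t ≡ 12 − 32 = -20 (mod 13).
    Reduce coefficients mod 13: 1·t ≡ 6 (mod 13).
    So t ≡ 6 (mod 13).
    Then x = 32 + 40·6 = 272, valid modulo lcm(40, 13) = 520: x ≡ 272 (mod 520).
  Combine with x ≡ 5 (mod 7); new modulus lcm = 3640.
    Write x = 272 + 520·t and substitute into x ≡ 5 (mod 7): 520·t ≡ 5 − 272 = -267 (mod 7).
    Reduce coefficients mod 7: 2·t ≡ 6 (mod 7).
    The inverse of 2 mod 7 is 4 (since 2·4 = 8 = 1·7 + 1), so t ≡ 4·6 = 24 ≡ 3 (mod 7).
    Then x = 272 + 520·3 = 1832, valid modulo lcm(520, 7) = 3640: x ≡ 1832 (mod 3640).
Verify against each original: 1832 mod 5 = 2, 1832 mod 8 = 0, 1832 mod 13 = 12, 1832 mod 7 = 5.

x ≡ 1832 (mod 3640).


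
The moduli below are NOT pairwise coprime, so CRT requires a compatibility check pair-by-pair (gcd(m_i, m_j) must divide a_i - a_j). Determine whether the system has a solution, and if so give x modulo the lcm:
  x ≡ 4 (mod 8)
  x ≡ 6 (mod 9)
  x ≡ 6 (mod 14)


Moduli 8, 9, 14 are not pairwise coprime, so CRT works modulo lcm(m_i) when all pairwise compatibility conditions hold.
Pairwise compatibility: gcd(m_i, m_j) must divide a_i - a_j for every pair.
Merge one congruence at a time:
  Start: x ≡ 4 (mod 8).
  Combine with x ≡ 6 (mod 9): gcd(8, 9) = 1; 6 - 4 = 2, which IS divisible by 1, so compatible.
    Write x = 4 + 8·t and substitute into x ≡ 6 (mod 9): 8·t ≡ 6 − 4 = 2 (mod 9).
    The inverse of 8 mod 9 is 8 (since 8·8 = 64 = 7·9 + 1), so t ≡ 8·2 = 16 ≡ 7 (mod 9).
    Then x = 4 + 8·7 = 60, valid modulo lcm(8, 9) = 72: x ≡ 60 (mod 72).
  Combine with x ≡ 6 (mod 14): gcd(72, 14) = 2; 6 - 60 = -54, which IS divisible by 2, so compatible.
    Write x = 60 + 72·t and substitute into x ≡ 6 (mod 14): 72·t ≡ 6 − 60 = -54 (mod 14).
    Divide the congruence (and modulus) by g = 2: 36·t ≡ -27 (mod 7).
    Reduce coefficients mod 7: 1·t ≡ 1 (mod 7).
    So t ≡ 1 (mod 7).
    Then x = 60 + 72·1 = 132, valid modulo lcm(72, 14) = 504: x ≡ 132 (mod 504).
Verify: 132 mod 8 = 4, 132 mod 9 = 6, 132 mod 14 = 6.

x ≡ 132 (mod 504).
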